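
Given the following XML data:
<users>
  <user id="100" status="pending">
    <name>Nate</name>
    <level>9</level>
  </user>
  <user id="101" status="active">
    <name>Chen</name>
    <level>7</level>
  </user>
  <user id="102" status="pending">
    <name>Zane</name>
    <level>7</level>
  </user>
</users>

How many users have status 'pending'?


Counting users with status='pending':
  Nate (id=100) -> MATCH
  Zane (id=102) -> MATCH
Count: 2

ANSWER: 2


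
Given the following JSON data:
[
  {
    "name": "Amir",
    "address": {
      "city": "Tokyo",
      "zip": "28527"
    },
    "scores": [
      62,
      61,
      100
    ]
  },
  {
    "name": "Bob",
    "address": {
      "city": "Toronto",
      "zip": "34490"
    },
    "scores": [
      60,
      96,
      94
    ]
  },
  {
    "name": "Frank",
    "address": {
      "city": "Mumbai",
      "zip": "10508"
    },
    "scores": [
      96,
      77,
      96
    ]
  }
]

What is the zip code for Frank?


Path: records[2].address.zip
Value: 10508

ANSWER: 10508


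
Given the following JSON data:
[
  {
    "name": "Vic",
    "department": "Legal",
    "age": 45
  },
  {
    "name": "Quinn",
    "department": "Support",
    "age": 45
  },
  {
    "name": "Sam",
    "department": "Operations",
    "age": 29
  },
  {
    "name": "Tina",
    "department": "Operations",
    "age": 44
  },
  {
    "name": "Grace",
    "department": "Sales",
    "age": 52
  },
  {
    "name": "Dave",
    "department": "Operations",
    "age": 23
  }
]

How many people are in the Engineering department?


Scanning records for department = Engineering
  No matches found
Count: 0

ANSWER: 0


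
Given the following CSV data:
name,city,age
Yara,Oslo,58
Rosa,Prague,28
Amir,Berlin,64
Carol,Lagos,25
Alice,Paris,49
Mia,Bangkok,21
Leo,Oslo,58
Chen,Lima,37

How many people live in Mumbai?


Scanning city column for 'Mumbai':
Total matches: 0

ANSWER: 0


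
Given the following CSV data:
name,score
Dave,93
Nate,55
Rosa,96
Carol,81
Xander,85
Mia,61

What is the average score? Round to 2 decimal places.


Scores: 93, 55, 96, 81, 85, 61
Sum = 471
Count = 6
Average = 471 / 6 = 78.50

ANSWER: 78.50


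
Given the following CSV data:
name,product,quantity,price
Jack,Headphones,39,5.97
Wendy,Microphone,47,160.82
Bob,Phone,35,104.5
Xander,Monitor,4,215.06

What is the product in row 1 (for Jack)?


Row 1: Jack
Column 'product' = Headphones

ANSWER: Headphones


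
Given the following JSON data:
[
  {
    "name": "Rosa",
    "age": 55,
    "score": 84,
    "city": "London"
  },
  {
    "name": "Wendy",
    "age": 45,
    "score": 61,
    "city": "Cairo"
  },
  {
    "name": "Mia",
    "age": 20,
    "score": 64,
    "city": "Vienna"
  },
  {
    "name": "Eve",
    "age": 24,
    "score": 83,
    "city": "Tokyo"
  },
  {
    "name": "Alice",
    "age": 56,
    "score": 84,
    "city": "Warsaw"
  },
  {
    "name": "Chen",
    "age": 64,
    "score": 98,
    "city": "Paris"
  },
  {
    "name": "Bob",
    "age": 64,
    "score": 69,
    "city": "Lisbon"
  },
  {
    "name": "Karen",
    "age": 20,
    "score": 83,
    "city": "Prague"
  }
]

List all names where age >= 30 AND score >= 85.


Checking both conditions:
  Rosa (age=55, score=84) -> no
  Wendy (age=45, score=61) -> no
  Mia (age=20, score=64) -> no
  Eve (age=24, score=83) -> no
  Alice (age=56, score=84) -> no
  Chen (age=64, score=98) -> YES
  Bob (age=64, score=69) -> no
  Karen (age=20, score=83) -> no


ANSWER: Chen


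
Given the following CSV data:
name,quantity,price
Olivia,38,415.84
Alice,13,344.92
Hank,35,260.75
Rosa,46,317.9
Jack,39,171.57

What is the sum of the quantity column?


Values in 'quantity' column:
  Row 1: 38
  Row 2: 13
  Row 3: 35
  Row 4: 46
  Row 5: 39
Sum = 38 + 13 + 35 + 46 + 39 = 171

ANSWER: 171


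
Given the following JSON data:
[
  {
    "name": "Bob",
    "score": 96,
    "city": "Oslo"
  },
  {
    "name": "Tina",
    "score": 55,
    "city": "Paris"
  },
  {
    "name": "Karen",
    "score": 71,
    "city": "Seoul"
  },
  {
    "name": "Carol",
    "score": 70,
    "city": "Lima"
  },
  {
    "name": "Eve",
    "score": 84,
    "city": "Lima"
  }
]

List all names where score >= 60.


Filtering records where score >= 60:
  Bob (score=96) -> YES
  Tina (score=55) -> no
  Karen (score=71) -> YES
  Carol (score=70) -> YES
  Eve (score=84) -> YES


ANSWER: Bob, Karen, Carol, Eve


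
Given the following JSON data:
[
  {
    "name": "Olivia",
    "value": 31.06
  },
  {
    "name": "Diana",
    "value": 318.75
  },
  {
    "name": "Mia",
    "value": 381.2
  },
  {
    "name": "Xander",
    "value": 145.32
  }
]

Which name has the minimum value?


Comparing values:
  Olivia: 31.06
  Diana: 318.75
  Mia: 381.2
  Xander: 145.32
Minimum: Olivia (31.06)

ANSWER: Olivia


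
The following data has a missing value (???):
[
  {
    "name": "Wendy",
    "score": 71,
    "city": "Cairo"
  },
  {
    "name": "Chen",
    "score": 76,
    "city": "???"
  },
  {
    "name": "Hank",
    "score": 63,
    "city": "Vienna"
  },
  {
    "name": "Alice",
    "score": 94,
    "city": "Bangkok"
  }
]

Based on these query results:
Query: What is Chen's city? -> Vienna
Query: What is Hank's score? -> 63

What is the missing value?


The missing value is Chen's city
From query: Chen's city = Vienna

ANSWER: Vienna


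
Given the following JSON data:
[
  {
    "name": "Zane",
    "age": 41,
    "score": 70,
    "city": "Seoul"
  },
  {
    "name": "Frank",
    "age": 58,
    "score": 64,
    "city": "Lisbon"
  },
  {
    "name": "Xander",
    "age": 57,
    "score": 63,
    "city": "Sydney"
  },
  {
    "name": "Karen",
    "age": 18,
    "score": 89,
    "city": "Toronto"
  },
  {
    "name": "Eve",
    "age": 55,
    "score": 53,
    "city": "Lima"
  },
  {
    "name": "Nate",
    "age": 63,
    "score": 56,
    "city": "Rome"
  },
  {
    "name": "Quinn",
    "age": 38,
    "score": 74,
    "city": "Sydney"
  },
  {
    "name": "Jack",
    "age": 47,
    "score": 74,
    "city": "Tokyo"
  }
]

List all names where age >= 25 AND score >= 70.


Checking both conditions:
  Zane (age=41, score=70) -> YES
  Frank (age=58, score=64) -> no
  Xander (age=57, score=63) -> no
  Karen (age=18, score=89) -> no
  Eve (age=55, score=53) -> no
  Nate (age=63, score=56) -> no
  Quinn (age=38, score=74) -> YES
  Jack (age=47, score=74) -> YES


ANSWER: Zane, Quinn, Jack


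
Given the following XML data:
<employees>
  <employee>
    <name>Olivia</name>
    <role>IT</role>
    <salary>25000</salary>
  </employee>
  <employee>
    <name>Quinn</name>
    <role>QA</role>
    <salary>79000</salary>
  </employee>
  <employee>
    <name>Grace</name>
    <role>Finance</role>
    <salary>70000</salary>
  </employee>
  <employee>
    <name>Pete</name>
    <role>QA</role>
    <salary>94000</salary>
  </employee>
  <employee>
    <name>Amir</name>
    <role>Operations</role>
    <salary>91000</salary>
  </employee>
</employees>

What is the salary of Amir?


Searching for <employee> with <name>Amir</name>
Found at position 5
<salary>91000</salary>

ANSWER: 91000


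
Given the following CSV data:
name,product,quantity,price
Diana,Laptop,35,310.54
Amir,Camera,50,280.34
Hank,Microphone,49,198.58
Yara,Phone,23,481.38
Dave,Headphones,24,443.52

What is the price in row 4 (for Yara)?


Row 4: Yara
Column 'price' = 481.38

ANSWER: 481.38


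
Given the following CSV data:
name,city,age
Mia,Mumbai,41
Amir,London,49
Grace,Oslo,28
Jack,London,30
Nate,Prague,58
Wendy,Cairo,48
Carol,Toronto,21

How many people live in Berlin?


Scanning city column for 'Berlin':
Total matches: 0

ANSWER: 0


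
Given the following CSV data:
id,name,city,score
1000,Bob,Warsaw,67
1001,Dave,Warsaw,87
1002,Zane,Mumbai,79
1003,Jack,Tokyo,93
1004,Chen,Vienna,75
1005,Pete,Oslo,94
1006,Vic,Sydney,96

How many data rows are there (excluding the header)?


Counting rows (excluding header):
Header: id,name,city,score
Data rows: 7

ANSWER: 7


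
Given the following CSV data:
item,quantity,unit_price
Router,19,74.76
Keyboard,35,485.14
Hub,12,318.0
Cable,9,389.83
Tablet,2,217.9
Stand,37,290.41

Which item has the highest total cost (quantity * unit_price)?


Computing row totals:
  Router: 1420.44
  Keyboard: 16979.9
  Hub: 3816.0
  Cable: 3508.47
  Tablet: 435.8
  Stand: 10745.17
Maximum: Keyboard (16979.9)

ANSWER: Keyboard


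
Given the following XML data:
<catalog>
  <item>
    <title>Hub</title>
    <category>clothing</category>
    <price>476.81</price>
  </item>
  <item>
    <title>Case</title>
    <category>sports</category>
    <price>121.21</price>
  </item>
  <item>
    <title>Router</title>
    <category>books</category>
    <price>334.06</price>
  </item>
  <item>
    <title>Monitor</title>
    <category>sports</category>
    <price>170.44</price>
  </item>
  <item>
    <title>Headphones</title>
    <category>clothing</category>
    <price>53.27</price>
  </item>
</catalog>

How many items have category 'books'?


Scanning <item> elements for <category>books</category>:
  Item 3: Router -> MATCH
Count: 1

ANSWER: 1


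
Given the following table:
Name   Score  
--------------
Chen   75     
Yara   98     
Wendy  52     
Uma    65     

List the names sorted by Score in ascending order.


Sorting by Score (ascending):
  Wendy: 52
  Uma: 65
  Chen: 75
  Yara: 98


ANSWER: Wendy, Uma, Chen, Yara


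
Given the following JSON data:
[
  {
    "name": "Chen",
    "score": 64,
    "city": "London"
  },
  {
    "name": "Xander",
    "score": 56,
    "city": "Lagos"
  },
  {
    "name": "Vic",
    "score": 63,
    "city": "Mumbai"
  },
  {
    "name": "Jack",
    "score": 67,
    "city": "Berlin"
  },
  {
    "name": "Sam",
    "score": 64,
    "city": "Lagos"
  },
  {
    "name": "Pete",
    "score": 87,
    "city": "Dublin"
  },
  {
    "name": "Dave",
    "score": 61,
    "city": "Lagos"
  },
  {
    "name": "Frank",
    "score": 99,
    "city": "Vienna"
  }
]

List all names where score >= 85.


Filtering records where score >= 85:
  Chen (score=64) -> no
  Xander (score=56) -> no
  Vic (score=63) -> no
  Jack (score=67) -> no
  Sam (score=64) -> no
  Pete (score=87) -> YES
  Dave (score=61) -> no
  Frank (score=99) -> YES


ANSWER: Pete, Frank


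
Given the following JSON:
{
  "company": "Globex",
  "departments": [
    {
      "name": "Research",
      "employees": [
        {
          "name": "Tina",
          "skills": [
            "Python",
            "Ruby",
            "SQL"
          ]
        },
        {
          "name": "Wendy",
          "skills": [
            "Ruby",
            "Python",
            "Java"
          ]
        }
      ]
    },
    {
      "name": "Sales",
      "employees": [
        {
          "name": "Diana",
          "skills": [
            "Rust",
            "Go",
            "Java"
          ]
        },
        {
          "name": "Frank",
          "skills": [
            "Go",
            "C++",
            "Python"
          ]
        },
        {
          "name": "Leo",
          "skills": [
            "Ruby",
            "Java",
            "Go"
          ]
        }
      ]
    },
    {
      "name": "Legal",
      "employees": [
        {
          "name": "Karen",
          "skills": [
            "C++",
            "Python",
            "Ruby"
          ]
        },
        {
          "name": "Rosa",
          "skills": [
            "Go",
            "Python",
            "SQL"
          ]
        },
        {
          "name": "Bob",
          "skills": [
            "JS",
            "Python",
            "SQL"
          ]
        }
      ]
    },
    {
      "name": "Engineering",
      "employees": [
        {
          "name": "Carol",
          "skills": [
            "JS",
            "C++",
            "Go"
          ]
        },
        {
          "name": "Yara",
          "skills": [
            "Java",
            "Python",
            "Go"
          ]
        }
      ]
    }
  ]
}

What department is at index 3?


Path: departments[3].name
Value: Engineering

ANSWER: Engineering


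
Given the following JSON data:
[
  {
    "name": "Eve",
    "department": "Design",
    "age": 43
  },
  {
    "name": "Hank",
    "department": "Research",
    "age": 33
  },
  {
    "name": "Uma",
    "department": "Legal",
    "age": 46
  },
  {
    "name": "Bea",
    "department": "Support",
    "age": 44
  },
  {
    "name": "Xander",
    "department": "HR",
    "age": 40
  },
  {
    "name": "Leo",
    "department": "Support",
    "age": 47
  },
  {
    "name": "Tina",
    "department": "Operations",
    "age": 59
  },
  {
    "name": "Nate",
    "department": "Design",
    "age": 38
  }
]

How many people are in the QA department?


Scanning records for department = QA
  No matches found
Count: 0

ANSWER: 0


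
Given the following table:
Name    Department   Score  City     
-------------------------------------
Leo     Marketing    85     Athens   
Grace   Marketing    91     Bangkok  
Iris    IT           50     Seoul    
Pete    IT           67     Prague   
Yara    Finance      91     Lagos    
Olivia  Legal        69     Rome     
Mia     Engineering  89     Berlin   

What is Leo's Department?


Row 1: Leo
Department = Marketing

ANSWER: Marketing


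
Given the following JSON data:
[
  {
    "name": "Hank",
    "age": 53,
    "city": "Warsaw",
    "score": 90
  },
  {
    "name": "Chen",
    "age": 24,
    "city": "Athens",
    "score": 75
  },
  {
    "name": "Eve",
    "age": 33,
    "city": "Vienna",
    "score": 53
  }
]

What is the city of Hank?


Looking up record where name = Hank
Record index: 0
Field 'city' = Warsaw

ANSWER: Warsaw


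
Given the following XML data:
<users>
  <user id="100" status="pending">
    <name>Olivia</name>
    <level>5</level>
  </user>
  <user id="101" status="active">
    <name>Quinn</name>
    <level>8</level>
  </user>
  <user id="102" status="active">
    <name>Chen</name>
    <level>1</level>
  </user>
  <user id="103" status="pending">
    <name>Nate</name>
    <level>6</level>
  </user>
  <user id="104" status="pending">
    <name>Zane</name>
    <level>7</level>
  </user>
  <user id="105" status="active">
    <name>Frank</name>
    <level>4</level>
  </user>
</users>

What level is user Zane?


Finding user: Zane
<level>7</level>

ANSWER: 7


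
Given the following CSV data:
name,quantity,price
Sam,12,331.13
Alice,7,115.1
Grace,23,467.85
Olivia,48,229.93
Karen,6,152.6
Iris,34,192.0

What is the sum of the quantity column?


Values in 'quantity' column:
  Row 1: 12
  Row 2: 7
  Row 3: 23
  Row 4: 48
  Row 5: 6
  Row 6: 34
Sum = 12 + 7 + 23 + 48 + 6 + 34 = 130

ANSWER: 130


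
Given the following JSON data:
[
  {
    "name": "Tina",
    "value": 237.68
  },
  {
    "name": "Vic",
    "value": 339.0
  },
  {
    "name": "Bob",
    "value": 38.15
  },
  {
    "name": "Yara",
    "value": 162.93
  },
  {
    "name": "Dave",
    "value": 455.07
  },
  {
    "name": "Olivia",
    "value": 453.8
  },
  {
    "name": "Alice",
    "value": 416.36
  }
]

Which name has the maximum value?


Comparing values:
  Tina: 237.68
  Vic: 339.0
  Bob: 38.15
  Yara: 162.93
  Dave: 455.07
  Olivia: 453.8
  Alice: 416.36
Maximum: Dave (455.07)

ANSWER: Dave


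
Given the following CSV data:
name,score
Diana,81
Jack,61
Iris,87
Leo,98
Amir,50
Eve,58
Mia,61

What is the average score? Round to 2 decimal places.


Scores: 81, 61, 87, 98, 50, 58, 61
Sum = 496
Count = 7
Average = 496 / 7 = 70.86

ANSWER: 70.86


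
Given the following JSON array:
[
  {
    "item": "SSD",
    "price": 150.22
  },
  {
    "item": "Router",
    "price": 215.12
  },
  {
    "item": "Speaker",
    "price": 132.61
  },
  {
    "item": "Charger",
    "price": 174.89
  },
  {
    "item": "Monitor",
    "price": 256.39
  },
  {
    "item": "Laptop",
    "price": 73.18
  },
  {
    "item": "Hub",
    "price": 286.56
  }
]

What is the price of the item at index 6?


Array index 6 -> Hub
price = 286.56

ANSWER: 286.56


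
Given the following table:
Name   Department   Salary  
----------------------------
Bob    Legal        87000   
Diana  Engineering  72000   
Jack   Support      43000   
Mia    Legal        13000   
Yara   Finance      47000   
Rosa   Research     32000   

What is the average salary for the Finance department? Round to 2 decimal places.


Finance department members:
  Yara: 47000
Sum = 47000
Count = 1
Average = 47000 / 1 = 47000.00

ANSWER: 47000.00


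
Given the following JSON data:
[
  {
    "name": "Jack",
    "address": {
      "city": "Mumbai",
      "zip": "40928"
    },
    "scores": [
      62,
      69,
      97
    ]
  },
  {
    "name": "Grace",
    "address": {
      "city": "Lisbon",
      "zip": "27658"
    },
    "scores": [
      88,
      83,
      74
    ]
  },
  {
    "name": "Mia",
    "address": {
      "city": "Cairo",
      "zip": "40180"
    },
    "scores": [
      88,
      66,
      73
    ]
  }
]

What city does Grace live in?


Path: records[1].address.city
Value: Lisbon

ANSWER: Lisbon


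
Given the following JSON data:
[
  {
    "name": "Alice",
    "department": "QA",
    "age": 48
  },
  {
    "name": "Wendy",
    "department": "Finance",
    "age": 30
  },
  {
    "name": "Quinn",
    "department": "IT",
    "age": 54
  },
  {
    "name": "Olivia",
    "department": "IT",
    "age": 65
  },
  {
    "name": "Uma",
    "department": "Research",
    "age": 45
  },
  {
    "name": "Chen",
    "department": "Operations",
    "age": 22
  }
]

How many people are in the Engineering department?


Scanning records for department = Engineering
  No matches found
Count: 0

ANSWER: 0


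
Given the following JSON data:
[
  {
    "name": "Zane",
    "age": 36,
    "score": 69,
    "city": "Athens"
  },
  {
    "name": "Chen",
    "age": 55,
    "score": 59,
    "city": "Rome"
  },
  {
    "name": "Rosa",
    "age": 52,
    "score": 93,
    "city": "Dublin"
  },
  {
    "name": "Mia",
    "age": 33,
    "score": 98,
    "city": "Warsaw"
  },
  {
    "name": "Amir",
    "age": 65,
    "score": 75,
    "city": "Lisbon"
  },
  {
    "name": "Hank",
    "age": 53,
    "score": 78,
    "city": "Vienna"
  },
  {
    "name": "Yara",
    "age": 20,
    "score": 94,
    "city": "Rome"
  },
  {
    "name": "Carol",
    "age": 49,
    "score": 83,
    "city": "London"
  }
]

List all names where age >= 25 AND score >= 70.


Checking both conditions:
  Zane (age=36, score=69) -> no
  Chen (age=55, score=59) -> no
  Rosa (age=52, score=93) -> YES
  Mia (age=33, score=98) -> YES
  Amir (age=65, score=75) -> YES
  Hank (age=53, score=78) -> YES
  Yara (age=20, score=94) -> no
  Carol (age=49, score=83) -> YES


ANSWER: Rosa, Mia, Amir, Hank, Carol


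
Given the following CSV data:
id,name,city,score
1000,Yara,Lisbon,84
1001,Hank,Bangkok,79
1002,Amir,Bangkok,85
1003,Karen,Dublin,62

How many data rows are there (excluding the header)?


Counting rows (excluding header):
Header: id,name,city,score
Data rows: 4

ANSWER: 4


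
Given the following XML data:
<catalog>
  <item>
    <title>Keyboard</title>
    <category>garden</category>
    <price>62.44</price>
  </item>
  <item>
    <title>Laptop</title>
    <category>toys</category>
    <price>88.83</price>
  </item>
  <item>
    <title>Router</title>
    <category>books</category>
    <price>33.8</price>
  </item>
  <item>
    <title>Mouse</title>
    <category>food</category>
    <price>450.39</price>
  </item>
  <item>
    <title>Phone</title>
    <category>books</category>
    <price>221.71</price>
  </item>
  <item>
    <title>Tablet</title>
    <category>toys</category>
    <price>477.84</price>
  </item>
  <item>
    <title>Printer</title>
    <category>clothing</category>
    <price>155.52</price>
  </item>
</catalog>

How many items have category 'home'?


Scanning <item> elements for <category>home</category>:
Count: 0

ANSWER: 0


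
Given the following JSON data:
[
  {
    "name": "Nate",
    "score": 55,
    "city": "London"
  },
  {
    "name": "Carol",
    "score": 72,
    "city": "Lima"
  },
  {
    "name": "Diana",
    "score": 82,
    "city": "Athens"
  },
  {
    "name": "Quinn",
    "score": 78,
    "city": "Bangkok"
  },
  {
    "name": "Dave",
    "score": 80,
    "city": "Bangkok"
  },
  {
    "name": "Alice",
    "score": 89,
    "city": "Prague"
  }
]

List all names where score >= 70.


Filtering records where score >= 70:
  Nate (score=55) -> no
  Carol (score=72) -> YES
  Diana (score=82) -> YES
  Quinn (score=78) -> YES
  Dave (score=80) -> YES
  Alice (score=89) -> YES


ANSWER: Carol, Diana, Quinn, Dave, Alice


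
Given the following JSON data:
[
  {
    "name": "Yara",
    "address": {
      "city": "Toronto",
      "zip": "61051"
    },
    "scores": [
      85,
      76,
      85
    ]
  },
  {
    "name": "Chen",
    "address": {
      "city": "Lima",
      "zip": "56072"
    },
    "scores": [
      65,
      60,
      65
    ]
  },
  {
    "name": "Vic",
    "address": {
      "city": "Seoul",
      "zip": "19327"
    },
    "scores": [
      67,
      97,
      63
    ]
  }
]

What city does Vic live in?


Path: records[2].address.city
Value: Seoul

ANSWER: Seoul


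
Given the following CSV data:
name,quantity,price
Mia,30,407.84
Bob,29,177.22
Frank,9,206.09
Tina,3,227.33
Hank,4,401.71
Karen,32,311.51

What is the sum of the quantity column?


Values in 'quantity' column:
  Row 1: 30
  Row 2: 29
  Row 3: 9
  Row 4: 3
  Row 5: 4
  Row 6: 32
Sum = 30 + 29 + 9 + 3 + 4 + 32 = 107

ANSWER: 107


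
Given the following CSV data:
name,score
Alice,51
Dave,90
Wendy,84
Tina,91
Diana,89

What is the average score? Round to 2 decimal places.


Scores: 51, 90, 84, 91, 89
Sum = 405
Count = 5
Average = 405 / 5 = 81.00

ANSWER: 81.00


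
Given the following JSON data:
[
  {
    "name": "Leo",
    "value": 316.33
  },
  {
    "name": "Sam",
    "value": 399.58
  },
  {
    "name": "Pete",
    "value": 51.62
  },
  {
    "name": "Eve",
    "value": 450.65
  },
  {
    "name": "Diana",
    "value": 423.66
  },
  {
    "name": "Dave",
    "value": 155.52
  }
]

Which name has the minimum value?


Comparing values:
  Leo: 316.33
  Sam: 399.58
  Pete: 51.62
  Eve: 450.65
  Diana: 423.66
  Dave: 155.52
Minimum: Pete (51.62)

ANSWER: Pete


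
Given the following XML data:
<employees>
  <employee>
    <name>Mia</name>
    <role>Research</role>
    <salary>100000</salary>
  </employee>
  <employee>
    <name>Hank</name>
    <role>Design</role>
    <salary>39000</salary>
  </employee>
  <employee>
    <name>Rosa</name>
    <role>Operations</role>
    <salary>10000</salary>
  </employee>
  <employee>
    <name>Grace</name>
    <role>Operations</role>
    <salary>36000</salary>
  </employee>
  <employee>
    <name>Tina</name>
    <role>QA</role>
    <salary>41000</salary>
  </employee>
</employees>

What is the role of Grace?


Searching for <employee> with <name>Grace</name>
Found at position 4
<role>Operations</role>

ANSWER: Operations


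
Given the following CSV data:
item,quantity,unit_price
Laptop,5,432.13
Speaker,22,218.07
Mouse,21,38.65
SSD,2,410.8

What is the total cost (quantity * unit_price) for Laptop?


Row: Laptop
quantity = 5
unit_price = 432.13
total = 5 * 432.13 = 2160.65

ANSWER: 2160.65


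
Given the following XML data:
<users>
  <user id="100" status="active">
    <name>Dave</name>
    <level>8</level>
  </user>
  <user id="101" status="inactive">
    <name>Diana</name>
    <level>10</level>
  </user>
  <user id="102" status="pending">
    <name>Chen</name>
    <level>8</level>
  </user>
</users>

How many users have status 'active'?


Counting users with status='active':
  Dave (id=100) -> MATCH
Count: 1

ANSWER: 1


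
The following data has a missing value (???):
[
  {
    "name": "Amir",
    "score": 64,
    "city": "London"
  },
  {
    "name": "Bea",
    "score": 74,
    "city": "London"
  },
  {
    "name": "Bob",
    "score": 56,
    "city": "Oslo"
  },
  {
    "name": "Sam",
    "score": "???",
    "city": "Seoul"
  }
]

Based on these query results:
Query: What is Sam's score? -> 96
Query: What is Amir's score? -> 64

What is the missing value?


The missing value is Sam's score
From query: Sam's score = 96

ANSWER: 96


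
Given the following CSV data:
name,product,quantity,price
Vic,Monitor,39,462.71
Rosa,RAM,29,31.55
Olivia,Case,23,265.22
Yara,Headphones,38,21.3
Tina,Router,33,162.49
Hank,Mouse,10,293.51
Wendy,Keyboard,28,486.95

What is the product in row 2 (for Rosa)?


Row 2: Rosa
Column 'product' = RAM

ANSWER: RAM


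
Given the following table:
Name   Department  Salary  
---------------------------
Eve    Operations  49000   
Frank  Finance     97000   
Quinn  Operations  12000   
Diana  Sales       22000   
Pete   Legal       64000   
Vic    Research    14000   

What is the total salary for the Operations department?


Operations department members:
  Eve: 49000
  Quinn: 12000
Total = 49000 + 12000 = 61000

ANSWER: 61000


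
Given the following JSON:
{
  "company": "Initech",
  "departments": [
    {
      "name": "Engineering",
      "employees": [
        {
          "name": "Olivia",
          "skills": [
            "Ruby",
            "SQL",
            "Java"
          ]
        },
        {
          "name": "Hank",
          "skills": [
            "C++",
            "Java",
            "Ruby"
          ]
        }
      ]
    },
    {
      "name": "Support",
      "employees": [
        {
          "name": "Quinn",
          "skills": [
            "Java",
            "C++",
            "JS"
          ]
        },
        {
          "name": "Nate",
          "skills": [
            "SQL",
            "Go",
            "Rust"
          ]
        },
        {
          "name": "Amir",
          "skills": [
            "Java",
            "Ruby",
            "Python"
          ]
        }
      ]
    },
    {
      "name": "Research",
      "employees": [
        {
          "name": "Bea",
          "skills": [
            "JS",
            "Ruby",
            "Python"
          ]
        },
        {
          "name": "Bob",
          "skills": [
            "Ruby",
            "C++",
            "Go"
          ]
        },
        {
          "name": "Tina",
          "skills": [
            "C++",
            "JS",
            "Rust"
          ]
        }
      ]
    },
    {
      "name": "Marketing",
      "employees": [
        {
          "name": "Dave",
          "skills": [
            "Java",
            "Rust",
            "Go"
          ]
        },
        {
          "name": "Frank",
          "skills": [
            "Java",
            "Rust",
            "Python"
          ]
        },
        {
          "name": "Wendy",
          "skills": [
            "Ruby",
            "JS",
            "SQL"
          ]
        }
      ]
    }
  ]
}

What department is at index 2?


Path: departments[2].name
Value: Research

ANSWER: Research


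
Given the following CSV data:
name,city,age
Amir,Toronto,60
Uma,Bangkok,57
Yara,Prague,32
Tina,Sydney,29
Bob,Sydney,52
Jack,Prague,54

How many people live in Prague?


Scanning city column for 'Prague':
  Row 3: Yara -> MATCH
  Row 6: Jack -> MATCH
Total matches: 2

ANSWER: 2


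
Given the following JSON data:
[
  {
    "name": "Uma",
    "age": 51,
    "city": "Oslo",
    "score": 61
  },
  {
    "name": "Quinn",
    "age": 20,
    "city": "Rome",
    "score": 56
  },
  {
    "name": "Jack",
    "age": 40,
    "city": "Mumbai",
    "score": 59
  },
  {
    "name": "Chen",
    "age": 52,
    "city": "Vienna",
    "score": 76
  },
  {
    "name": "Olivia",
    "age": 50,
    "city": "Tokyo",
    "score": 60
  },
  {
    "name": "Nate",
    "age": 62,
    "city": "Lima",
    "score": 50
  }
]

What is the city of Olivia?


Looking up record where name = Olivia
Record index: 4
Field 'city' = Tokyo

ANSWER: Tokyo


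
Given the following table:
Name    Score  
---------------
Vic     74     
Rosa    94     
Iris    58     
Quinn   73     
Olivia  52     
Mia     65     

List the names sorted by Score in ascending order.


Sorting by Score (ascending):
  Olivia: 52
  Iris: 58
  Mia: 65
  Quinn: 73
  Vic: 74
  Rosa: 94


ANSWER: Olivia, Iris, Mia, Quinn, Vic, Rosa


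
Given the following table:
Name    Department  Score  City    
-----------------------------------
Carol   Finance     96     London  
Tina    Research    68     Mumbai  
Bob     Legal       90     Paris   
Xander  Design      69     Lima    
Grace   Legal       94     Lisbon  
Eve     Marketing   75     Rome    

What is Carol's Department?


Row 1: Carol
Department = Finance

ANSWER: Finance


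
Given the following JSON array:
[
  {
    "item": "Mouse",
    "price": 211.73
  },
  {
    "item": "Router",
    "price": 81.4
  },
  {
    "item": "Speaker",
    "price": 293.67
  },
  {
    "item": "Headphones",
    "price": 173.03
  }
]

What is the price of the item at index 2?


Array index 2 -> Speaker
price = 293.67

ANSWER: 293.67


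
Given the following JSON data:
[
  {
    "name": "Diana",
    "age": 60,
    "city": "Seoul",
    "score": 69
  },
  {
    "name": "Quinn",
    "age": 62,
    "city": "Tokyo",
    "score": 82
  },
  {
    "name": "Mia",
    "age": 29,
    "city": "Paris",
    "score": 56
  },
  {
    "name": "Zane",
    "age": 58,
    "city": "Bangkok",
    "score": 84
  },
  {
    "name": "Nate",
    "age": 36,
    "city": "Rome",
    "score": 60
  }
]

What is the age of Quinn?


Looking up record where name = Quinn
Record index: 1
Field 'age' = 62

ANSWER: 62


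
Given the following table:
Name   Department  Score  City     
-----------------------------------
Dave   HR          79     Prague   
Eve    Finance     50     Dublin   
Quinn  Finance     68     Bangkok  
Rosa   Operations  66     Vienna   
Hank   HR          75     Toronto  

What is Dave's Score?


Row 1: Dave
Score = 79

ANSWER: 79


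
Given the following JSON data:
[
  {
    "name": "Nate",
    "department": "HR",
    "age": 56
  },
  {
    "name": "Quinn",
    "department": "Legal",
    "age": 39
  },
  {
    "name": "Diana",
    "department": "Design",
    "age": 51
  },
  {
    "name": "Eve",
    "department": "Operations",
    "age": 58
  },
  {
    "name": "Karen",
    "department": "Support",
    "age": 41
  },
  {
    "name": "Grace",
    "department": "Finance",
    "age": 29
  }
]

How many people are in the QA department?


Scanning records for department = QA
  No matches found
Count: 0

ANSWER: 0


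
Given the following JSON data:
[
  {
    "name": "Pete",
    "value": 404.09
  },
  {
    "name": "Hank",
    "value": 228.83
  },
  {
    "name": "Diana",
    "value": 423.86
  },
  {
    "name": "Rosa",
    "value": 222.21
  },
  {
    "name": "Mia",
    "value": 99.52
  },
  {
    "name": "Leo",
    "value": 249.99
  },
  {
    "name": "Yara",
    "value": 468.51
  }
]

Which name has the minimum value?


Comparing values:
  Pete: 404.09
  Hank: 228.83
  Diana: 423.86
  Rosa: 222.21
  Mia: 99.52
  Leo: 249.99
  Yara: 468.51
Minimum: Mia (99.52)

ANSWER: Mia


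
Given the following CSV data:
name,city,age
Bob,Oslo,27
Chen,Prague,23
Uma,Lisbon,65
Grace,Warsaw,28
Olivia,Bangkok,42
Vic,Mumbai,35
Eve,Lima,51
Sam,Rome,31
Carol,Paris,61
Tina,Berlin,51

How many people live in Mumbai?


Scanning city column for 'Mumbai':
  Row 6: Vic -> MATCH
Total matches: 1

ANSWER: 1


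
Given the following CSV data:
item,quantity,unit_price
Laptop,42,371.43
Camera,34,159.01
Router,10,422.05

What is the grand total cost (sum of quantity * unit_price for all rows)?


Computing row totals:
  Laptop: 42 * 371.43 = 15600.06
  Camera: 34 * 159.01 = 5406.34
  Router: 10 * 422.05 = 4220.5
Grand total = 15600.06 + 5406.34 + 4220.5 = 25226.9

ANSWER: 25226.9


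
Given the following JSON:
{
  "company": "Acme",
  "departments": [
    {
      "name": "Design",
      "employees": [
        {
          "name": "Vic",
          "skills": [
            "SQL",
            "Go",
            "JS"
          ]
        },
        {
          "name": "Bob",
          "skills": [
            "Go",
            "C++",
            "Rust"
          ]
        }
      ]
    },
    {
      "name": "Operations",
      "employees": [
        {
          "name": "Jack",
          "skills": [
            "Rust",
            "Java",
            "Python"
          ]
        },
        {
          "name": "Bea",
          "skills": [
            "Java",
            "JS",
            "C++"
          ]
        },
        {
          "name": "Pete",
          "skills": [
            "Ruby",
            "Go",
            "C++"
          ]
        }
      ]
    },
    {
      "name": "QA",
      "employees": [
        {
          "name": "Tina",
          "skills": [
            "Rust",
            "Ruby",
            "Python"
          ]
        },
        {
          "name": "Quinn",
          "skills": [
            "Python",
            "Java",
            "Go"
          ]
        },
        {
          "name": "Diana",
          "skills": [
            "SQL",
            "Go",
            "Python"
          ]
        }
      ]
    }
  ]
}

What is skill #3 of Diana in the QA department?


Path: departments[2].employees[2].skills[2]
Value: Python

ANSWER: Python


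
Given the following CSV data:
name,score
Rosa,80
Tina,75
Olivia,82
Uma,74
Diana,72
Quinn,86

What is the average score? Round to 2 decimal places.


Scores: 80, 75, 82, 74, 72, 86
Sum = 469
Count = 6
Average = 469 / 6 = 78.17

ANSWER: 78.17


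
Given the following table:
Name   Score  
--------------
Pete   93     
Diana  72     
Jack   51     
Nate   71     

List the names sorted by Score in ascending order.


Sorting by Score (ascending):
  Jack: 51
  Nate: 71
  Diana: 72
  Pete: 93


ANSWER: Jack, Nate, Diana, Pete


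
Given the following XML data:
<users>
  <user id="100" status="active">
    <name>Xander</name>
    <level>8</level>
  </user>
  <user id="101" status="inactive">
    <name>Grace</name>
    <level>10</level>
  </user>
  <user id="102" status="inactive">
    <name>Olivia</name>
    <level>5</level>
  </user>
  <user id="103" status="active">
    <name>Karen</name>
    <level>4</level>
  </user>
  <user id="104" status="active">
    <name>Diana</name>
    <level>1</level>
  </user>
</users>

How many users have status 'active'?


Counting users with status='active':
  Xander (id=100) -> MATCH
  Karen (id=103) -> MATCH
  Diana (id=104) -> MATCH
Count: 3

ANSWER: 3


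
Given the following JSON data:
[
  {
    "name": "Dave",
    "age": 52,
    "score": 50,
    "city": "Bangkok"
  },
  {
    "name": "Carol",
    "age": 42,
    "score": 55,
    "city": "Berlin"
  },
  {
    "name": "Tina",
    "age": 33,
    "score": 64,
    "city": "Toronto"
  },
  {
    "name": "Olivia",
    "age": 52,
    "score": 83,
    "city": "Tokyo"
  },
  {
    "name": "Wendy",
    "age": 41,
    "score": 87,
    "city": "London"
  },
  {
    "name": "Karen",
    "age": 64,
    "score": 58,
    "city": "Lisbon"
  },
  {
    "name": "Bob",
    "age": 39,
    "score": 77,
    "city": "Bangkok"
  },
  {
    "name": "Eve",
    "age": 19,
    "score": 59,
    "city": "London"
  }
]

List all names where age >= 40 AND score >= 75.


Checking both conditions:
  Dave (age=52, score=50) -> no
  Carol (age=42, score=55) -> no
  Tina (age=33, score=64) -> no
  Olivia (age=52, score=83) -> YES
  Wendy (age=41, score=87) -> YES
  Karen (age=64, score=58) -> no
  Bob (age=39, score=77) -> no
  Eve (age=19, score=59) -> no


ANSWER: Olivia, Wendy


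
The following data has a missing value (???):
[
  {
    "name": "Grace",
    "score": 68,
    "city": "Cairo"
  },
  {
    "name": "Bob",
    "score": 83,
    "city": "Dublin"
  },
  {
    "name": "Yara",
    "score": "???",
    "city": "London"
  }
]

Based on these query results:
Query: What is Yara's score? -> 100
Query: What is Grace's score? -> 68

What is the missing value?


The missing value is Yara's score
From query: Yara's score = 100

ANSWER: 100


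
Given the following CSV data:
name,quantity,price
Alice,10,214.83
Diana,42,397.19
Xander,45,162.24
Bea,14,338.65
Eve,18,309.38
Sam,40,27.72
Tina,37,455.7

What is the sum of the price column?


Values in 'price' column:
  Row 1: 214.83
  Row 2: 397.19
  Row 3: 162.24
  Row 4: 338.65
  Row 5: 309.38
  Row 6: 27.72
  Row 7: 455.7
Sum = 214.83 + 397.19 + 162.24 + 338.65 + 309.38 + 27.72 + 455.7 = 1905.71

ANSWER: 1905.71


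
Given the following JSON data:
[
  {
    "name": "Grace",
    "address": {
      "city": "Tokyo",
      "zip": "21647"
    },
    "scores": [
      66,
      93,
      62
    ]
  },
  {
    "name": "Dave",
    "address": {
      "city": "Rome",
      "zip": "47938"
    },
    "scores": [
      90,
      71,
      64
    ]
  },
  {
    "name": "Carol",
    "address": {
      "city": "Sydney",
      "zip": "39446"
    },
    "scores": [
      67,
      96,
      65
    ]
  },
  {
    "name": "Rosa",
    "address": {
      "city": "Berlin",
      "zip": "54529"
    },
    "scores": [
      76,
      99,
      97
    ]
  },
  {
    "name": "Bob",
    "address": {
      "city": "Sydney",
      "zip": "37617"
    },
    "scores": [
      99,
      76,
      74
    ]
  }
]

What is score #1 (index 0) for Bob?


Path: records[4].scores[0]
Value: 99

ANSWER: 99


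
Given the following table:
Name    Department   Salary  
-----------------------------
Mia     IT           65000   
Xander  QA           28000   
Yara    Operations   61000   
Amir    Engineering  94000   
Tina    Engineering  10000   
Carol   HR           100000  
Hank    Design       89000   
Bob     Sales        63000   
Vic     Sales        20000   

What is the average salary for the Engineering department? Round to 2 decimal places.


Engineering department members:
  Amir: 94000
  Tina: 10000
Sum = 104000
Count = 2
Average = 104000 / 2 = 52000.00

ANSWER: 52000.00


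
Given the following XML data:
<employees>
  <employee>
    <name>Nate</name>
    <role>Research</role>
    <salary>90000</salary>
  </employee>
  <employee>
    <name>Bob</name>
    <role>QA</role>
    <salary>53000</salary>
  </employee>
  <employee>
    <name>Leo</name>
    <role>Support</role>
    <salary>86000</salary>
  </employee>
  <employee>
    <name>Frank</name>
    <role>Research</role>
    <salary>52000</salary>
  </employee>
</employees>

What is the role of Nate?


Searching for <employee> with <name>Nate</name>
Found at position 1
<role>Research</role>

ANSWER: Research


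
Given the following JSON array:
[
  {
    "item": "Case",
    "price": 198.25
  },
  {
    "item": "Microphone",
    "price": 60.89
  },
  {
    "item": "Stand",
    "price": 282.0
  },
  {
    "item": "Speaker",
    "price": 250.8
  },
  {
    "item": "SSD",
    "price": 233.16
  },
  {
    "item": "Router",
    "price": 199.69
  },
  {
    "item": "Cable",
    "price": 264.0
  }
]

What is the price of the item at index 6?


Array index 6 -> Cable
price = 264.0

ANSWER: 264.0


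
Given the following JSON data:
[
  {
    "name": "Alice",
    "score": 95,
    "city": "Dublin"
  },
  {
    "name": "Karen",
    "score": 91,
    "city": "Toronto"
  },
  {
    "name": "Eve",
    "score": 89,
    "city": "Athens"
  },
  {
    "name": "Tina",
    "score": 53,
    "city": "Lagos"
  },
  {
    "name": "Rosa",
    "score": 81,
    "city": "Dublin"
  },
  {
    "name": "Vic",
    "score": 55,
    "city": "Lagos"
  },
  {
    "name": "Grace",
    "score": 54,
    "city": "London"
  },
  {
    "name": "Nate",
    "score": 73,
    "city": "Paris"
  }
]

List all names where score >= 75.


Filtering records where score >= 75:
  Alice (score=95) -> YES
  Karen (score=91) -> YES
  Eve (score=89) -> YES
  Tina (score=53) -> no
  Rosa (score=81) -> YES
  Vic (score=55) -> no
  Grace (score=54) -> no
  Nate (score=73) -> no


ANSWER: Alice, Karen, Eve, Rosa


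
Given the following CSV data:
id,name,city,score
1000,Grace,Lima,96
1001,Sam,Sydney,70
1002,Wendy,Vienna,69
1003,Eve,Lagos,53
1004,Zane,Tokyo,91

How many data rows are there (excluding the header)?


Counting rows (excluding header):
Header: id,name,city,score
Data rows: 5

ANSWER: 5


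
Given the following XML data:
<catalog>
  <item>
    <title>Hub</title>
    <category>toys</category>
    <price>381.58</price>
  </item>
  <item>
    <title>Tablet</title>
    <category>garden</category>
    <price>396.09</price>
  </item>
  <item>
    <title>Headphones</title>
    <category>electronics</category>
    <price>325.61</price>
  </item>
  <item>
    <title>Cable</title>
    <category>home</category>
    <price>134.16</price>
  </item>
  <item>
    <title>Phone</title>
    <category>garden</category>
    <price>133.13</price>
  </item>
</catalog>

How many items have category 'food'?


Scanning <item> elements for <category>food</category>:
Count: 0

ANSWER: 0
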